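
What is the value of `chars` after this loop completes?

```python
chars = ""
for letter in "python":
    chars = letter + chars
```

Reverse 'python'
`chars` takes the values: "" → "p" → "yp" → "typ" → "htyp" → "ohtyp" → "nohtyp"

Answer: "nohtyp"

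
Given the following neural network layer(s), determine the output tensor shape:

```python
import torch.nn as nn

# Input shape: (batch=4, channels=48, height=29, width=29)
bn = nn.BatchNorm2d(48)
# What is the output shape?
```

Input: (4, 48, 29, 29) -> Output: (4, 48, 29, 29)

Answer: (4, 48, 29, 29)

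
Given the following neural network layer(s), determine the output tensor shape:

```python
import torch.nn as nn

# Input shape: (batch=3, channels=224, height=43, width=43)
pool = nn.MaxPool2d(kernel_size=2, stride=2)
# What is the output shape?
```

Input: (3, 224, 43, 43) -> Output: (3, 224, 21, 21)

Answer: (3, 224, 21, 21)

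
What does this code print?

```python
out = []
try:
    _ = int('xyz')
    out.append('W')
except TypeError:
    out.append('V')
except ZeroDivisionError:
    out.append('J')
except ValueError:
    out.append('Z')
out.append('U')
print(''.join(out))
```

Execution trace: 'Z' (except ValueError) → 'U' (after the try/except). Output: ZU

Answer: ZU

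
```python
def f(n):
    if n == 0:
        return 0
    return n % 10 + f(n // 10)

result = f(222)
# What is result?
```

Sum of digits of 222: 2 + 2 + 2 = 6

Answer: 6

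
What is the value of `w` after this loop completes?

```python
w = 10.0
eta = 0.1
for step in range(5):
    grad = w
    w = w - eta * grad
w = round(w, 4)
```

Gradient descent: w = 10.0 * (1 - 0.1)^5
`w` takes the values: 10.0 → 9.0 → 8.1 → 7.29 → 6.561 → 5.9049

Answer: 5.9049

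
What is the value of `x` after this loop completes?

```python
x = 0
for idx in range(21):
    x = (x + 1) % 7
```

Increment mod 7, 21 times = 0
`x` takes the values: 0 → 1 → 2 → 3 → 4 → 5 → 6 → 0 → 1 → 2 → 3 → 4 → 5 → 6 → 0 → 1 → 2 → 3 → 4 → 5 → 6 → 0

Answer: 0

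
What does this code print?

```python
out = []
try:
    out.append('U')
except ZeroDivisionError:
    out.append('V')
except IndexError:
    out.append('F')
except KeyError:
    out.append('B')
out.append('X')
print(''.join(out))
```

Execution trace: 'U' (try body, no exception) → 'X' (after the try/except). Output: UX

Answer: UX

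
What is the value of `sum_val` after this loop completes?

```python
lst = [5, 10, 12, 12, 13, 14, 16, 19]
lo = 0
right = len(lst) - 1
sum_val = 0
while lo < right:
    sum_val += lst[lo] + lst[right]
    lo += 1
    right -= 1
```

Sum of pairs from ends
`sum_val` takes the values: 0 → 24 → 50 → 76 → 101

Answer: 101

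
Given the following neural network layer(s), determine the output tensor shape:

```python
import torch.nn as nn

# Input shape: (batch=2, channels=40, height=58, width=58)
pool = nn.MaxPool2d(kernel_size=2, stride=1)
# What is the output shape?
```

Input: (2, 40, 58, 58) -> Output: (2, 40, 57, 57)

Answer: (2, 40, 57, 57)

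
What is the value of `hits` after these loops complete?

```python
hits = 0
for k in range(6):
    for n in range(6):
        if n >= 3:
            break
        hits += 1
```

Inner breaks at 3, outer runs 6 times
`hits` takes the values: 0 → 1 → 2 → 3 → 4 → 5 → 6 → 7 → 8 → 9 → 10 → 11 → 12 → 13 → 14 → 15 → 16 → 17 → 18

Answer: 18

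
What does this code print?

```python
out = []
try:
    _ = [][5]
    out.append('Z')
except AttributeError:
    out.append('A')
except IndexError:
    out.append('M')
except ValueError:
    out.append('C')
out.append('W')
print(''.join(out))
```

Execution trace: 'M' (except IndexError) → 'W' (after the try/except). Output: MW

Answer: MW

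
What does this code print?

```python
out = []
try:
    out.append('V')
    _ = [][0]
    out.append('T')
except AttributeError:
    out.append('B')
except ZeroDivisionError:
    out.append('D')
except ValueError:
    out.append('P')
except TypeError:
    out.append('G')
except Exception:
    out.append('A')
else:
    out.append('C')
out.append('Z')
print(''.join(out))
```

Execution trace: 'V' (try body) → 'A' (except Exception) → 'Z' (after the try/except). Output: VAZ

Answer: VAZ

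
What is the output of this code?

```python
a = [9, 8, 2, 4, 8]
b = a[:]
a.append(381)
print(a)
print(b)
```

Key concept: slice [:] creates copy.
Step by step:
`a = [9, 8, 2, 4, 8]` → a = [9, 8, 2, 4, 8]
`b = a[:]` → b = [9, 8, 2, 4, 8]
`a.append(381)` → a = [9, 8, 2, 4, 8, 381]
`print(a)` → prints [9, 8, 2, 4, 8, 381]
`print(b)` → prints [9, 8, 2, 4, 8]

Answer:
[9, 8, 2, 4, 8, 381]
[9, 8, 2, 4, 8]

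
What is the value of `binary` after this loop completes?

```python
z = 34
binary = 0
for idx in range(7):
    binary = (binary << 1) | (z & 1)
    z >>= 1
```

Reverse lowest 7 bits of 34
`binary` takes the values: 0 → 1 → 2 → 4 → 8 → 17 → 34

Answer: 34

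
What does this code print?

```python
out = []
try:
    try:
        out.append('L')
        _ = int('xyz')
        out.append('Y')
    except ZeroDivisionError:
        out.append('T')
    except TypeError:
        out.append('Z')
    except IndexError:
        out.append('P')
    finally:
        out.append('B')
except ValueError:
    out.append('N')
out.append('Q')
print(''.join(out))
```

Execution trace: 'L' (try body) → 'B' (finally) → 'N' (outer except ValueError) → 'Q' (after the try/except). Output: LBNQ

Answer: LBNQ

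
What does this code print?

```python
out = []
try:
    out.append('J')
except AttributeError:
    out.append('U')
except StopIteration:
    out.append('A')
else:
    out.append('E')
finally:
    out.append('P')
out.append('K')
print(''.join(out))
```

Execution trace: 'J' (try body, no exception) → 'E' (else) → 'P' (finally) → 'K' (after the try/except). Output: JEPK

Answer: JEPK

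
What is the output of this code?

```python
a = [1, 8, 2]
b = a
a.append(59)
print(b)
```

Key concept: basic list aliasing.
Step by step:
`a = [1, 8, 2]` → a = [1, 8, 2]
`b = a` → b = [1, 8, 2] (same object as a)
`a.append(59)` → a = [1, 8, 2, 59] (same object as b); b = [1, 8, 2, 59] (same object as a)
`print(b)` → prints [1, 8, 2, 59]

Answer: [1, 8, 2, 59]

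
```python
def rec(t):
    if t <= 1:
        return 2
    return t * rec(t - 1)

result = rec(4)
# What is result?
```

rec(4) = 4 * 3 * 2 * 2 = 48

Answer: 48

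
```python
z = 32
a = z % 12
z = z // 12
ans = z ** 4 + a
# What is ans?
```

Trace:
`z = 32` → z = 32
`a = z % 12` → a = 8
`z = z // 12` → z = 2
`ans = z ** 4 + a` → ans = 24
So ans = 24

Answer: 24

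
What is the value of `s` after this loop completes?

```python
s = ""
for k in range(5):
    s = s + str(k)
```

Concatenate digits 0 to 4
`s` takes the values: "" → "0" → "01" → "012" → "0123" → "01234"

Answer: "01234"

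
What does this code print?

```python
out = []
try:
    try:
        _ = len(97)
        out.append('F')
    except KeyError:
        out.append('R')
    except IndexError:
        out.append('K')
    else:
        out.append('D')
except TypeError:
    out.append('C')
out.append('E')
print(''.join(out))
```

Execution trace: 'C' (outer except TypeError) → 'E' (after the try/except). Output: CE

Answer: CE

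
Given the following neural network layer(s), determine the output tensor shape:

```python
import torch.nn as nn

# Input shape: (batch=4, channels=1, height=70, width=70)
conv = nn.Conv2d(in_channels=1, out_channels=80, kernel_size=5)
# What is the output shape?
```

Input: (4, 1, 70, 70) -> Output: (4, 80, 66, 66)

Answer: (4, 80, 66, 66)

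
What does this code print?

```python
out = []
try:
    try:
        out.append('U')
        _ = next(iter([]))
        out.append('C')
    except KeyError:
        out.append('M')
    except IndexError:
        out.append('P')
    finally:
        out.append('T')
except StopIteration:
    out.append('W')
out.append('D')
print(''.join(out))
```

Execution trace: 'U' (try body) → 'T' (finally) → 'W' (outer except StopIteration) → 'D' (after the try/except). Output: UTWD

Answer: UTWD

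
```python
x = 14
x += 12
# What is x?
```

Trace:
`x = 14` → x = 14
`x += 12` → x = 26
So x = 26

Answer: 26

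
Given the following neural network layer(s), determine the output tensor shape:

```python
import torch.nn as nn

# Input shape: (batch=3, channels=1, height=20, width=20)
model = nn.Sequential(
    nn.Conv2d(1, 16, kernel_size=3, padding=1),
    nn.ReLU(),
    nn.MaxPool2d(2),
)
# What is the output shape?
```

Input: (3, 1, 20, 20) -> after Conv2d: (3, 16, 20, 20) -> after ReLU: (3, 16, 20, 20) -> Output: (3, 16, 10, 10)

Answer: (3, 16, 10, 10)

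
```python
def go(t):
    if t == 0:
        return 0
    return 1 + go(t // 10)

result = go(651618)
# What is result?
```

Count of digits of 651618: 6

Answer: 6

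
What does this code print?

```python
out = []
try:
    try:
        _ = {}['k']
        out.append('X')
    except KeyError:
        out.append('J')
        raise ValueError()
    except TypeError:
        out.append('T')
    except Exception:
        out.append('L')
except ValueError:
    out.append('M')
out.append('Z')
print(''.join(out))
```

Execution trace: 'J' (inner except KeyError) → 'M' (outer except ValueError) → 'Z' (after the try/except). Output: JMZ

Answer: JMZ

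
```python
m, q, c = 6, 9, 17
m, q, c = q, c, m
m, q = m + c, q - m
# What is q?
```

Trace:
`m, q, c = 6, 9, 17` → m = 6; q = 9; c = 17
`m, q, c = q, c, m` → m = 9; q = 17; c = 6
`m, q = m + c, q - m` → m = 15; q = 8
So q = 8

Answer: 8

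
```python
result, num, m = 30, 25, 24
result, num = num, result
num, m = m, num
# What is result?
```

Trace:
`result, num, m = 30, 25, 24` → result = 30; num = 25; m = 24
`result, num = num, result` → result = 25; num = 30
`num, m = m, num` → num = 24; m = 30
So result = 25

Answer: 25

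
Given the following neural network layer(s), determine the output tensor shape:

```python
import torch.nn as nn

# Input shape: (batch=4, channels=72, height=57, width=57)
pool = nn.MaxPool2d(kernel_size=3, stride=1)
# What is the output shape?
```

Input: (4, 72, 57, 57) -> Output: (4, 72, 55, 55)

Answer: (4, 72, 55, 55)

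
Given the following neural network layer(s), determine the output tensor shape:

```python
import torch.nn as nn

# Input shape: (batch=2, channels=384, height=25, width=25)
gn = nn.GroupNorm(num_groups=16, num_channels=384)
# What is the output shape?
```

Input: (2, 384, 25, 25) -> Output: (2, 384, 25, 25)

Answer: (2, 384, 25, 25)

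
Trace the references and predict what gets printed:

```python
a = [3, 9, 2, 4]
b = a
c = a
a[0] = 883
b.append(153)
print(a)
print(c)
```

Key concept: multiple aliases.
Step by step:
`a = [3, 9, 2, 4]` → a = [3, 9, 2, 4]
`b = a` → b = [3, 9, 2, 4] (same object as a)
`c = a` → c = [3, 9, 2, 4] (same object as a, b)
`a[0] = 883` → a = [883, 9, 2, 4] (same object as b, c); b = [883, 9, 2, 4] (same object as a, c); c = [883, 9, 2, 4] (same object as a, b)
`b.append(153)` → a = [883, 9, 2, 4, 153] (same object as b, c); b = [883, 9, 2, 4, 153] (same object as a, c); c = [883, 9, 2, 4, 153] (same object as a, b)
`print(a)` → prints [883, 9, 2, 4, 153]
`print(c)` → prints [883, 9, 2, 4, 153]

Answer:
[883, 9, 2, 4, 153]
[883, 9, 2, 4, 153]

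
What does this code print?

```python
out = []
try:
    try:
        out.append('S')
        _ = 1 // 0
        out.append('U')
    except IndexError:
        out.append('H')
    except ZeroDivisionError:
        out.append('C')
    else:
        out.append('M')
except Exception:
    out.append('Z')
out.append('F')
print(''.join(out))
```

Execution trace: 'S' (inner try body) → 'C' (inner except ZeroDivisionError) → 'F' (after the try/except). Output: SCF

Answer: SCF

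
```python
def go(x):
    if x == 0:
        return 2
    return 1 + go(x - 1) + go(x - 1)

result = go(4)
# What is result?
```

go(x) = 1 + 2·go(x-1), go(0)=2. Closed form: (2+1)·2^4 - 1 = 47.

Answer: 47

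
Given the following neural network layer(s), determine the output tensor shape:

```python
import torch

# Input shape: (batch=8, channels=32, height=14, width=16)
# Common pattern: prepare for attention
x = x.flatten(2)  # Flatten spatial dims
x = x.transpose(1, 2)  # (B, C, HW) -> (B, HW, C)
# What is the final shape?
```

Input: (8, 32, 14, 16) -> after flatten(2): (8, 32, 224) -> Output: (8, 224, 32)

Answer: (8, 224, 32)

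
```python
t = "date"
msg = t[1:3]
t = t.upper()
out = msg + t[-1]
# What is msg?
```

Trace:
`t = "date"` → t = 'date'
`msg = t[1:3]` → msg = 'at'
`t = t.upper()` → t = 'DATE'
`out = msg + t[-1]` → out = 'atE'
So msg = 'at'

Answer: 'at'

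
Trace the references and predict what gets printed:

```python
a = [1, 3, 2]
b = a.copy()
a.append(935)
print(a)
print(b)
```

Key concept: list.copy() creates independent copy.
Step by step:
`a = [1, 3, 2]` → a = [1, 3, 2]
`b = a.copy()` → b = [1, 3, 2]
`a.append(935)` → a = [1, 3, 2, 935]
`print(a)` → prints [1, 3, 2, 935]
`print(b)` → prints [1, 3, 2]

Answer:
[1, 3, 2, 935]
[1, 3, 2]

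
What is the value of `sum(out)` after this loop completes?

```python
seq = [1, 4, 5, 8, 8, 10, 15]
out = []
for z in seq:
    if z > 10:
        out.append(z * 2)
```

Sum of doubled values > 10
`out` takes the values: [] → [30]
So `sum(out)` = 30

Answer: 30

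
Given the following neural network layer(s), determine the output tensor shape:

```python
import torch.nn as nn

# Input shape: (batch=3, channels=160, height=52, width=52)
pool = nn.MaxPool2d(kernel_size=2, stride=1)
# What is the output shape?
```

Input: (3, 160, 52, 52) -> Output: (3, 160, 51, 51)

Answer: (3, 160, 51, 51)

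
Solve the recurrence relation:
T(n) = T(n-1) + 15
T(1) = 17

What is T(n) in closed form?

Unrolling: T(n) = T(1) + 15·(n-1) = 17 + 15(n-1) = 15n + 2.

Answer: T(n) = 15n + 2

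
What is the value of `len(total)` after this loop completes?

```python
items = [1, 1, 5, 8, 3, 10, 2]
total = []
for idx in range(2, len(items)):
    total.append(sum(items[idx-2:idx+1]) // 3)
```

Number of 3-element averages
`total` takes the values: [] → [2] → [2, 4] → [2, 4, 5] → [2, 4, 5, 7] → [2, 4, 5, 7, 5]
So `len(total)` = 5

Answer: 5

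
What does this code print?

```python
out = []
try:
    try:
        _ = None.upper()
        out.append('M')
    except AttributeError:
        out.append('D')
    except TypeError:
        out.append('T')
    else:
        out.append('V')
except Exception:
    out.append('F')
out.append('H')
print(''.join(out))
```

Execution trace: 'D' (inner except AttributeError) → 'H' (after the try/except). Output: DH

Answer: DH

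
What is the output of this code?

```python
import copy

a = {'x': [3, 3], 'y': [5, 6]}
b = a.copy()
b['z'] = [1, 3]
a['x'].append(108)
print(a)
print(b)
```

Key concept: shallow copy of dict with mutable values.
Step by step:
`a = {'x': [3, 3], 'y': [5, 6]}` → a = {'x': [3, 3], 'y': [5, 6]}
`b = a.copy()` → b = {'x': [3, 3], 'y': [5, 6]}
`b['z'] = [1, 3]` → b = {'x': [3, 3], 'y': [5, 6], 'z': [1, 3]}
`a['x'].append(108)` → a = {'x': [3, 3, 108], 'y': [5, 6]}; b = {'x': [3, 3, 108], 'y': [5, 6], 'z': [1, 3]}
`print(a)` → prints {'x': [3, 3, 108], 'y': [5, 6]}
`print(b)` → prints {'x': [3, 3, 108], 'y': [5, 6], 'z': [1, 3]}

Answer:
{'x': [3, 3, 108], 'y': [5, 6]}
{'x': [3, 3, 108], 'y': [5, 6], 'z': [1, 3]}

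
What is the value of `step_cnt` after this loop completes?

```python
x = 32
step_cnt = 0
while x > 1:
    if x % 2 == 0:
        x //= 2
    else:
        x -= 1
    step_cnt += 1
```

Steps to reduce 32 to 1
`step_cnt` takes the values: 0 → 1 → 2 → 3 → 4 → 5

Answer: 5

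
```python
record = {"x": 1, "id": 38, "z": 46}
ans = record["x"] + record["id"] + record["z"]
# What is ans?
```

Trace:
`record = {"x": 1, "id": 38, "z": 46}` → record = {'x': 1, 'id': 38, 'z': 46}
`ans = record["x"] + record["id"] + record["z"]` → ans = 85
So ans = 85

Answer: 85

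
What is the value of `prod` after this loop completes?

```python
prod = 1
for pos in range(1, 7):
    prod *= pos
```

6! = 720
`prod` takes the values: 1 → 2 → 6 → 24 → 120 → 720

Answer: 720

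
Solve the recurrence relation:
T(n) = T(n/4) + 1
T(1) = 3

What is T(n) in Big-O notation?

Each step divides n by 4 and adds 1. After log_4(n) steps we reach T(1)=3. So T(n) = 1·log_4(n) + 3 = O(log n).

Answer: O(log n)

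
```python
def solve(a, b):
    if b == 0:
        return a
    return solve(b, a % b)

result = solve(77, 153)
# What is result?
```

solve(77, 153) -> solve(153, 77) -> solve(77, 76) -> solve(76, 1) -> solve(1, 0) -> 1

Answer: 1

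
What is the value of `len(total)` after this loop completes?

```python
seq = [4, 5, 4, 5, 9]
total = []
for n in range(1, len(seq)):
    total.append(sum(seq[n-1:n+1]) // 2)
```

Number of 2-element averages
`total` takes the values: [] → [4] → [4, 4] → [4, 4, 4] → [4, 4, 4, 7]
So `len(total)` = 4

Answer: 4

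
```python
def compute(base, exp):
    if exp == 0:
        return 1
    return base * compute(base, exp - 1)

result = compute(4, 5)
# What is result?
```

compute(4, 5) = 4 * 4 * 4 * 4 * 4 = 1024

Answer: 1024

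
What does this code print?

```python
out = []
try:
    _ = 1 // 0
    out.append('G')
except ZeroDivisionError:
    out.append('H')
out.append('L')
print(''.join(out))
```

Execution trace: 'H' (except ZeroDivisionError) → 'L' (after the try/except). Output: HL

Answer: HL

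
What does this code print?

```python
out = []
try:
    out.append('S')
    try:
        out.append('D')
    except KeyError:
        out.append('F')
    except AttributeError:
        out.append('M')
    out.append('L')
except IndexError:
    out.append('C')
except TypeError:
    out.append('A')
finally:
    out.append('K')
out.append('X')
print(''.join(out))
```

Execution trace: 'S' (try body) → 'D' (inner try body, no exception) → 'L' (try body, no exception) → 'K' (finally) → 'X' (after the try/except). Output: SDLKX

Answer: SDLKX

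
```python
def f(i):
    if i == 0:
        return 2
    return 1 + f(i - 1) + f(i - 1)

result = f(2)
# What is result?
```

f(i) = 1 + 2·f(i-1), f(0)=2. Closed form: (2+1)·2^2 - 1 = 11.

Answer: 11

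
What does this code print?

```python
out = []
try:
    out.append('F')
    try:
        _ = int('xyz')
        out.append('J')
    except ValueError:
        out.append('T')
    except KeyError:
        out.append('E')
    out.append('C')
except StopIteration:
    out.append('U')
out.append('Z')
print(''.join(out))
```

Execution trace: 'F' (try body) → 'T' (inner except ValueError) → 'C' (try body, no exception) → 'Z' (after the try/except). Output: FTCZ

Answer: FTCZ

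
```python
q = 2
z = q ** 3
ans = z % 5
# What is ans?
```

Trace:
`q = 2` → q = 2
`z = q ** 3` → z = 8
`ans = z % 5` → ans = 3
So ans = 3

Answer: 3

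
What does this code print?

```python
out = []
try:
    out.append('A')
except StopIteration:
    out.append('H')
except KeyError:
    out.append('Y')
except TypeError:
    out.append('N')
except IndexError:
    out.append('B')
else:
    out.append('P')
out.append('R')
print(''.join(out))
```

Execution trace: 'A' (try body, no exception) → 'P' (else) → 'R' (after the try/except). Output: APR

Answer: APR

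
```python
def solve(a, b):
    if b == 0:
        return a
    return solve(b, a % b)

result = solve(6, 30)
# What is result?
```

solve(6, 30) -> solve(30, 6) -> solve(6, 0) -> 6

Answer: 6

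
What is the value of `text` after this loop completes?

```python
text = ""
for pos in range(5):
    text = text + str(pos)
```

Concatenate digits 0 to 4
`text` takes the values: "" → "0" → "01" → "012" → "0123" → "01234"

Answer: "01234"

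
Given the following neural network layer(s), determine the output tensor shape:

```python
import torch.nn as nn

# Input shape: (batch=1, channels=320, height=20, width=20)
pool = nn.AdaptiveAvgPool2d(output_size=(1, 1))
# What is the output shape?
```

Input: (1, 320, 20, 20) -> Output: (1, 320, 1, 1)

Answer: (1, 320, 1, 1)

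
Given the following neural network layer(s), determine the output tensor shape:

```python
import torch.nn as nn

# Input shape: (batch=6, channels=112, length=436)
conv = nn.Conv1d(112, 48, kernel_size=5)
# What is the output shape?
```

Input: (6, 112, 436) -> Output: (6, 48, 432)

Answer: (6, 48, 432)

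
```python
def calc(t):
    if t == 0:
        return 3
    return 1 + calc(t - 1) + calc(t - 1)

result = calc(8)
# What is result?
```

calc(t) = 1 + 2·calc(t-1), calc(0)=3. Closed form: (3+1)·2^8 - 1 = 1023.

Answer: 1023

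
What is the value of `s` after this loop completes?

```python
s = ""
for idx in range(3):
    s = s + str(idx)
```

Concatenate digits 0 to 2
`s` takes the values: "" → "0" → "01" → "012"

Answer: "012"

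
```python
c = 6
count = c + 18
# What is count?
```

Trace:
`c = 6` → c = 6
`count = c + 18` → count = 24
So count = 24

Answer: 24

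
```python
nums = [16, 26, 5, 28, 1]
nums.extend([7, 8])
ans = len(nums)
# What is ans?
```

Trace:
`nums = [16, 26, 5, 28, 1]` → nums = [16, 26, 5, 28, 1]
`nums.extend([7, 8])` → nums = [16, 26, 5, 28, 1, 7, 8]
`ans = len(nums)` → ans = 7
So ans = 7

Answer: 7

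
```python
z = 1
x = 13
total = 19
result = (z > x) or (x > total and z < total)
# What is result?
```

Trace:
`z = 1` → z = 1
`x = 13` → x = 13
`total = 19` → total = 19
`result = (z > x) or (x > total and z < total)` → result = False
So result = False

Answer: False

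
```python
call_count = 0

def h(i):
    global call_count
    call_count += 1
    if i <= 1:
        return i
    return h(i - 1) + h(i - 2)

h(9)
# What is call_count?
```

Calls(i) = 1 + Calls(i-1) + Calls(i-2); Calls(0)=Calls(1)=1. For i=9 this gives 109.

Answer: 109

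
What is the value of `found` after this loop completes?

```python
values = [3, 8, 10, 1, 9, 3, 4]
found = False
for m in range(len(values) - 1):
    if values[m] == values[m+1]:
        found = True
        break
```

Check consecutive duplicates in [3, 8, 10, 1, 9, 3, 4]
`found` takes the values: False

Answer: False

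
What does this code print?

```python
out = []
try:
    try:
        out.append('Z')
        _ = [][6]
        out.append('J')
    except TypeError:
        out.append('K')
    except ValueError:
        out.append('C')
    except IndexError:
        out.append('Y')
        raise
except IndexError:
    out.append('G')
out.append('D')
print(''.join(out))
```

Execution trace: 'Z' (inner try body) → 'Y' (inner except IndexError) → 'G' (outer except IndexError) → 'D' (after the try/except). Output: ZYGD

Answer: ZYGD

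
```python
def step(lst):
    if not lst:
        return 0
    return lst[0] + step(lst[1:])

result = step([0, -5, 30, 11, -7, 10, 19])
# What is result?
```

0 + (-5) + 30 + 11 + (-7) + 10 + 19 + 0 = 58

Answer: 58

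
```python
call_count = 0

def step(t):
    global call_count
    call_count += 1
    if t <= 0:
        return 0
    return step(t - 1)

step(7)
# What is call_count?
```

Linear recursion stepping by 1: 8 calls from t=7 down to ≤0.

Answer: 8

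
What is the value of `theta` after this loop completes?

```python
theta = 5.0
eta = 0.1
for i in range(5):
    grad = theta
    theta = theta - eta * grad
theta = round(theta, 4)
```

Gradient descent: w = 5.0 * (1 - 0.1)^5
`theta` takes the values: 5.0 → 4.5 → 4.05 → 3.645 → 3.2805 → 2.95245 → 2.9524

Answer: 2.9524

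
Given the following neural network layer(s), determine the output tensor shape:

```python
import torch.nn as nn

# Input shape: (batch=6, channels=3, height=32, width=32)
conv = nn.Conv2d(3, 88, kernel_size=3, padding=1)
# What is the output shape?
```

Input: (6, 3, 32, 32) -> Output: (6, 88, 32, 32)

Answer: (6, 88, 32, 32)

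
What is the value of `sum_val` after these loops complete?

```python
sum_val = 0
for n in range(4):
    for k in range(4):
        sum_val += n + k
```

Sum of all n+k for n,k in 4x4
`sum_val` takes the values: 0 → 1 → 3 → 6 → 7 → 9 → 12 → 16 → 18 → 21 → 25 → 30 → 33 → 37 → 42 → 48

Answer: 48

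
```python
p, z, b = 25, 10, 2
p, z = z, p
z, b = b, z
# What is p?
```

Trace:
`p, z, b = 25, 10, 2` → p = 25; z = 10; b = 2
`p, z = z, p` → p = 10; z = 25
`z, b = b, z` → z = 2; b = 25
So p = 10

Answer: 10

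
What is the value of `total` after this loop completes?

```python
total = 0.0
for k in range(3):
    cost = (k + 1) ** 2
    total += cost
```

Sum of squared losses 1² + 2² + ... + 3²
`total` takes the values: 0.0 → 1.0 → 5.0 → 14.0

Answer: 14.0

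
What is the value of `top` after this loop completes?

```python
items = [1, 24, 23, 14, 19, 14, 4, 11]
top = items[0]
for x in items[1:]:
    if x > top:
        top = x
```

Maximum of [1, 24, 23, 14, 19, 14, 4, 11]
`top` takes the values: 1 → 24

Answer: 24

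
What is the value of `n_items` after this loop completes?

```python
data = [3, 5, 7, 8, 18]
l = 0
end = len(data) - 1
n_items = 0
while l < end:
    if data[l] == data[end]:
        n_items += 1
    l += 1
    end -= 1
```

Count matching pairs from ends
`n_items` takes the values: 0

Answer: 0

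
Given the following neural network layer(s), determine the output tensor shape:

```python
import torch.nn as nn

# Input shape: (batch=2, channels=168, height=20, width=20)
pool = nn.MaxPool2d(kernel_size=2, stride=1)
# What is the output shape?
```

Input: (2, 168, 20, 20) -> Output: (2, 168, 19, 19)

Answer: (2, 168, 19, 19)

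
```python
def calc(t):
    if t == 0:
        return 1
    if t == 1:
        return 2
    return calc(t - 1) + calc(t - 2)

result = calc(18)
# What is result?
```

Build up from base cases: calc(0)=1, calc(1)=2, calc(2)=3, calc(3)=5, calc(4)=8, calc(5)=13, calc(6)=21, ..., calc(18)=6765

Answer: 6765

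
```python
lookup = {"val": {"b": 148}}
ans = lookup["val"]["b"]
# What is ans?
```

Trace:
`lookup = {"val": {"b": 148}}` → lookup = {'val': {'b': 148}}
`ans = lookup["val"]["b"]` → ans = 148
So ans = 148

Answer: 148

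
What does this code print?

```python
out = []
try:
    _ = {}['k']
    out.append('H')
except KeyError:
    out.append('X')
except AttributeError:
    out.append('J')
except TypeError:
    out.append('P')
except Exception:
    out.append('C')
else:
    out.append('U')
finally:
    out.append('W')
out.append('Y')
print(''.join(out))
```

Execution trace: 'X' (except KeyError) → 'W' (finally) → 'Y' (after the try/except). Output: XWY

Answer: XWY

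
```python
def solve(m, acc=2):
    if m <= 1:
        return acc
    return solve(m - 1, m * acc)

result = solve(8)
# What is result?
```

Accumulator trace (n, acc): (8, 2) -> (7, 16) -> (6, 112) -> (5, 672) -> (4, 3360) -> (3, 13440) -> (2, 40320) -> (1, 80640) -> return 80640

Answer: 80640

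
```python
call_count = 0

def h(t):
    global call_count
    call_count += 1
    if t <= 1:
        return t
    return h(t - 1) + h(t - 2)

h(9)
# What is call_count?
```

Calls(t) = 1 + Calls(t-1) + Calls(t-2); Calls(0)=Calls(1)=1. For t=9 this gives 109.

Answer: 109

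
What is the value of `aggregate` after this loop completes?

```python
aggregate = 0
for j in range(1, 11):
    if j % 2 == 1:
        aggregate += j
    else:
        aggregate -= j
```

Add odd, subtract even
`aggregate` takes the values: 0 → 1 → -1 → 2 → -2 → 3 → -3 → 4 → -4 → 5 → -5

Answer: -5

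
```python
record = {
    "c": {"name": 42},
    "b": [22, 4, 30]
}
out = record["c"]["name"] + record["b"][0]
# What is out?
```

Trace:
`record = { ...` → record = {'c': {'name': 42}, 'b': [22, 4, 30]}
`out = record["c"]["name"] + record["b"][0]` → out = 64
So out = 64

Answer: 64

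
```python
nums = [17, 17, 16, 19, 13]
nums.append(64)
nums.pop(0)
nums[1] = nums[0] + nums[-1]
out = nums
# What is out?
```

Trace:
`nums = [17, 17, 16, 19, 13]` → nums = [17, 17, 16, 19, 13]
`nums.append(64)` → nums = [17, 17, 16, 19, 13, 64]
`nums.pop(0)` → nums = [17, 16, 19, 13, 64]
`nums[1] = nums[0] + nums[-1]` → nums = [17, 81, 19, 13, 64]
`out = nums` → out = [17, 81, 19, 13, 64]
So out = [17, 81, 19, 13, 64]

Answer: [17, 81, 19, 13, 64]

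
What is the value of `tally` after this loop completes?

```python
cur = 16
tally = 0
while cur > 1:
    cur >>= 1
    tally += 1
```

Count right shifts until 1
`tally` takes the values: 0 → 1 → 2 → 3 → 4

Answer: 4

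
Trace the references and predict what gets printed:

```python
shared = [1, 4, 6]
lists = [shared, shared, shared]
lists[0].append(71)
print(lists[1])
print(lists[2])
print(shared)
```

Key concept: list of same reference.
Step by step:
`shared = [1, 4, 6]` → shared = [1, 4, 6]
`lists = [shared, shared, shared]` → lists = [[1, 4, 6], [1, 4, 6], [1, 4, 6]]
`lists[0].append(71)` → shared = [1, 4, 6, 71]; lists = [[1, 4, 6, 71], [1, 4, 6, 71], [1, 4, 6, 71]]
`print(lists[1])` → prints [1, 4, 6, 71]
`print(lists[2])` → prints [1, 4, 6, 71]
`print(shared)` → prints [1, 4, 6, 71]

Answer:
[1, 4, 6, 71]
[1, 4, 6, 71]
[1, 4, 6, 71]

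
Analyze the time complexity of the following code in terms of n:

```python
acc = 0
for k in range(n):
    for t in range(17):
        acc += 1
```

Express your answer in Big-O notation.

Each loop level contributes: n × 1. Multiplying the contributions gives O(n).

Answer: O(n)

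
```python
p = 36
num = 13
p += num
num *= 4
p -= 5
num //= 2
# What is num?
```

Trace:
`p = 36` → p = 36
`num = 13` → num = 13
`p += num` → p = 49
`num *= 4` → num = 52
`p -= 5` → p = 44
`num //= 2` → num = 26
So num = 26

Answer: 26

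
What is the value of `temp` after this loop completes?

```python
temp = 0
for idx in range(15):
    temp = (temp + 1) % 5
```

Increment mod 5, 15 times = 0
`temp` takes the values: 0 → 1 → 2 → 3 → 4 → 0 → 1 → 2 → 3 → 4 → 0 → 1 → 2 → 3 → 4 → 0

Answer: 0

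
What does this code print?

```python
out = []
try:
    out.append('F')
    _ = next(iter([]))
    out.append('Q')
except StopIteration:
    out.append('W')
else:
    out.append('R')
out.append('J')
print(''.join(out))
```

Execution trace: 'F' (try body) → 'W' (except StopIteration) → 'J' (after the try/except). Output: FWJ

Answer: FWJ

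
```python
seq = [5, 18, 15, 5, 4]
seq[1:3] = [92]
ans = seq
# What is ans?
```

Trace:
`seq = [5, 18, 15, 5, 4]` → seq = [5, 18, 15, 5, 4]
`seq[1:3] = [92]` → seq = [5, 92, 5, 4]
`ans = seq` → ans = [5, 92, 5, 4]
So ans = [5, 92, 5, 4]

Answer: [5, 92, 5, 4]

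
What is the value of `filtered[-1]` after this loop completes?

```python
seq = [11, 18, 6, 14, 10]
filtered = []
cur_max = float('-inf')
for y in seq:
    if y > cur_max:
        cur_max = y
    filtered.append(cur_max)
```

Running max ends at 18
`filtered` takes the values: [] → [11] → [11, 18] → [11, 18, 18] → [11, 18, 18, 18] → [11, 18, 18, 18, 18]
So `filtered[-1]` = 18

Answer: 18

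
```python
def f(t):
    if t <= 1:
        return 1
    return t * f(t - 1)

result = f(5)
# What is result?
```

f(5) = 5 * 4 * 3 * 2 * 1 = 120

Answer: 120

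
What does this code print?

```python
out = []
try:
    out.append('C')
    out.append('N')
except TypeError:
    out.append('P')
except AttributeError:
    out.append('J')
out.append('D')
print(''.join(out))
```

Execution trace: 'C' (try body) → 'N' (try body, no exception) → 'D' (after the try/except). Output: CND

Answer: CND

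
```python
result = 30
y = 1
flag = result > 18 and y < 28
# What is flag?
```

Trace:
`result = 30` → result = 30
`y = 1` → y = 1
`flag = result > 18 and y < 28` → flag = True
So flag = True

Answer: True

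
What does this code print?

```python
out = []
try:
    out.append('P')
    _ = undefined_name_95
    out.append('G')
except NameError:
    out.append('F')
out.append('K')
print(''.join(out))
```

Execution trace: 'P' (try body) → 'F' (except NameError) → 'K' (after the try/except). Output: PFK

Answer: PFK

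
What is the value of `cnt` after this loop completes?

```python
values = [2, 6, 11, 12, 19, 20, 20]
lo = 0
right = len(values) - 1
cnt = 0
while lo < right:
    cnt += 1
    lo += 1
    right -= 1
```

Iterations until pointers meet (list length 7)
`cnt` takes the values: 0 → 1 → 2 → 3

Answer: 3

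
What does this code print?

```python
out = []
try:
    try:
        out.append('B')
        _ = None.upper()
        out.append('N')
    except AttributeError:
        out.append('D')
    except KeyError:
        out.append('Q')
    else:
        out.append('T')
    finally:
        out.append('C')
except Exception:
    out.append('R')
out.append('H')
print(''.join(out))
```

Execution trace: 'B' (inner try body) → 'D' (inner except AttributeError) → 'C' (inner finally) → 'H' (after the try/except). Output: BDCH

Answer: BDCH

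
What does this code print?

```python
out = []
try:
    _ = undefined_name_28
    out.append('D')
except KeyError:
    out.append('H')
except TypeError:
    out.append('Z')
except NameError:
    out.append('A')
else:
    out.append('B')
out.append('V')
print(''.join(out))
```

Execution trace: 'A' (except NameError) → 'V' (after the try/except). Output: AV

Answer: AV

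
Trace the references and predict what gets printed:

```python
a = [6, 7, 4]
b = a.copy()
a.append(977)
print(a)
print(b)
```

Key concept: list.copy() creates independent copy.
Step by step:
`a = [6, 7, 4]` → a = [6, 7, 4]
`b = a.copy()` → b = [6, 7, 4]
`a.append(977)` → a = [6, 7, 4, 977]
`print(a)` → prints [6, 7, 4, 977]
`print(b)` → prints [6, 7, 4]

Answer:
[6, 7, 4, 977]
[6, 7, 4]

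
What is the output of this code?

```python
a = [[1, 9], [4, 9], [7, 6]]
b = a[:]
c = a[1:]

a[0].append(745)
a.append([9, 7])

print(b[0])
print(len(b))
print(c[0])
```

Key concept: slice with nested mutation.
Step by step:
`a = [[1, 9], [4, 9], [7, 6]]` → a = [[1, 9], [4, 9], [7, 6]]
`b = a[:]` → b = [[1, 9], [4, 9], [7, 6]]
`c = a[1:]` → c = [[4, 9], [7, 6]]
`a[0].append(745)` → a = [[1, 9, 745], [4, 9], [7, 6]]; b = [[1, 9, 745], [4, 9], [7, 6]]
`a.append([9, 7])` → a = [[1, 9, 745], [4, 9], [7, 6], [9, 7]]
`print(b[0])` → prints [1, 9, 745]
`print(len(b))` → prints 3
`print(c[0])` → prints [4, 9]

Answer:
[1, 9, 745]
3
[4, 9]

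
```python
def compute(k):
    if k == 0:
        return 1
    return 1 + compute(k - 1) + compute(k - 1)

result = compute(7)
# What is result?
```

compute(k) = 1 + 2·compute(k-1), compute(0)=1. Closed form: (1+1)·2^7 - 1 = 255.

Answer: 255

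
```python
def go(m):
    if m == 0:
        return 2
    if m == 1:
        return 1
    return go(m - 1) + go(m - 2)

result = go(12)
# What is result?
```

Build up from base cases: go(0)=2, go(1)=1, go(2)=3, go(3)=4, go(4)=7, go(5)=11, go(6)=18, ..., go(12)=322

Answer: 322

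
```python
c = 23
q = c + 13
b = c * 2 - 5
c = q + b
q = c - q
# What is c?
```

Trace:
`c = 23` → c = 23
`q = c + 13` → q = 36
`b = c * 2 - 5` → b = 41
`c = q + b` → c = 77
`q = c - q` → q = 41
So c = 77

Answer: 77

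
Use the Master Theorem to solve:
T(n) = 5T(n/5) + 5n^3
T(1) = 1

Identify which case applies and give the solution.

a=5, b=5, f(n)=5n^3. log_5(5) = 1. Since c=3 > 1 and the regularity condition holds (5(n/5)^3 = (5/5^3)n^3 with 5/5^3 < 1), Case 3 applies: T(n) = Θ(f(n)) = O(n^3).

Answer: O(n^3) - Case 3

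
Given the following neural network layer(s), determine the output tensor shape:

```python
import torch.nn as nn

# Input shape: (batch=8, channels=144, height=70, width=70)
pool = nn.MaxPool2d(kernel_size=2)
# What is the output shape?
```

Input: (8, 144, 70, 70) -> Output: (8, 144, 35, 35)

Answer: (8, 144, 35, 35)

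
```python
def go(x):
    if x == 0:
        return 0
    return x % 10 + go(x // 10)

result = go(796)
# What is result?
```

Sum of digits of 796: 6 + 9 + 7 = 22

Answer: 22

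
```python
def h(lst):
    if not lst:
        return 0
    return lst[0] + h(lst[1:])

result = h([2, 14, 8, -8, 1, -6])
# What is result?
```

2 + 14 + 8 + (-8) + 1 + (-6) + 0 = 11

Answer: 11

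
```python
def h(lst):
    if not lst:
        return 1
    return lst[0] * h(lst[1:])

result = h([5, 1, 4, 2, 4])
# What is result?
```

Product over [5, 1, 4, 2, 4] = 5 * 1 * 4 * 2 * 4 = 160

Answer: 160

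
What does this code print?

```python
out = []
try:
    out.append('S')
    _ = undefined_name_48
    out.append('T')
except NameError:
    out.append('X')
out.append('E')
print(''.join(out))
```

Execution trace: 'S' (try body) → 'X' (except NameError) → 'E' (after the try/except). Output: SXE

Answer: SXE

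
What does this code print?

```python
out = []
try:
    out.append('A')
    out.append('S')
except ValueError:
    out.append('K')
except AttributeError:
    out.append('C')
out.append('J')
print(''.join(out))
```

Execution trace: 'A' (try body) → 'S' (try body, no exception) → 'J' (after the try/except). Output: ASJ

Answer: ASJ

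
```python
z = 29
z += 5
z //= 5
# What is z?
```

Trace:
`z = 29` → z = 29
`z += 5` → z = 34
`z //= 5` → z = 6
So z = 6

Answer: 6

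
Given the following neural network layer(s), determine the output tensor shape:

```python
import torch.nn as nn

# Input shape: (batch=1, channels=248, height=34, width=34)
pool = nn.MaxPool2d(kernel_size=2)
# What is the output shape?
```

Input: (1, 248, 34, 34) -> Output: (1, 248, 17, 17)

Answer: (1, 248, 17, 17)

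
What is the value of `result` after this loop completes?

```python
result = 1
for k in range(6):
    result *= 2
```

2^6 = 64
`result` takes the values: 1 → 2 → 4 → 8 → 16 → 32 → 64

Answer: 64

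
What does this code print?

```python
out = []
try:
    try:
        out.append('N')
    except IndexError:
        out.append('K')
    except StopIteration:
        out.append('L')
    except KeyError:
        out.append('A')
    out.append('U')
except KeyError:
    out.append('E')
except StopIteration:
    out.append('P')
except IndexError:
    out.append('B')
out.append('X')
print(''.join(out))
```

Execution trace: 'N' (inner try body, no exception) → 'U' (try body, no exception) → 'X' (after the try/except). Output: NUX

Answer: NUX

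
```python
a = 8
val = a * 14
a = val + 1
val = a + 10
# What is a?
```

Trace:
`a = 8` → a = 8
`val = a * 14` → val = 112
`a = val + 1` → a = 113
`val = a + 10` → val = 123
So a = 113

Answer: 113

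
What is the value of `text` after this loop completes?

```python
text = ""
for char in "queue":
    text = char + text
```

Reverse 'queue'
`text` takes the values: "" → "q" → "uq" → "euq" → "ueuq" → "eueuq"

Answer: "eueuq"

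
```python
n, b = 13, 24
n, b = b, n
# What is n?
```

Trace:
`n, b = 13, 24` → n = 13; b = 24
`n, b = b, n` → n = 24; b = 13
So n = 24

Answer: 24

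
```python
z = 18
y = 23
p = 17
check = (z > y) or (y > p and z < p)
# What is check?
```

Trace:
`z = 18` → z = 18
`y = 23` → y = 23
`p = 17` → p = 17
`check = (z > y) or (y > p and z < p)` → check = False
So check = False

Answer: False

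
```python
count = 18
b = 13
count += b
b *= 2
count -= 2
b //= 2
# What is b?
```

Trace:
`count = 18` → count = 18
`b = 13` → b = 13
`count += b` → count = 31
`b *= 2` → b = 26
`count -= 2` → count = 29
`b //= 2` → b = 13
So b = 13

Answer: 13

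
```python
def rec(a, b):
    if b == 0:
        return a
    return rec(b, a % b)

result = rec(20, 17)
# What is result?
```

rec(20, 17) -> rec(17, 3) -> rec(3, 2) -> rec(2, 1) -> rec(1, 0) -> 1

Answer: 1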